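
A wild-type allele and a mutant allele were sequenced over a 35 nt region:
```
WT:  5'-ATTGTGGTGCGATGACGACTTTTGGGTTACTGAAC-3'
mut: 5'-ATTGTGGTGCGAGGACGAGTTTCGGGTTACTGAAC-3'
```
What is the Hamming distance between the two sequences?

Comparing position by position, 3 sites differ: 13 (T/G), 19 (C/G), 23 (T/C).

3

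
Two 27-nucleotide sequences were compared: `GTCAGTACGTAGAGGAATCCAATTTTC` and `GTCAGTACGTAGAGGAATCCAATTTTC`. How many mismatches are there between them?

0

The two sequences are identical at every position.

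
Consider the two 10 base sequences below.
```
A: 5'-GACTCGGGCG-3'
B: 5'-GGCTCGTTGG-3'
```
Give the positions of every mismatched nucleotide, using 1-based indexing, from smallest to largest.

Differences at position 2 (A→G), position 7 (G→T), position 8 (G→T), position 9 (C→G).

2, 7, 8, 9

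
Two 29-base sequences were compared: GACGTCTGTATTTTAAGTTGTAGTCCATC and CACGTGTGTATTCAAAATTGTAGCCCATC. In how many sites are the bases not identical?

6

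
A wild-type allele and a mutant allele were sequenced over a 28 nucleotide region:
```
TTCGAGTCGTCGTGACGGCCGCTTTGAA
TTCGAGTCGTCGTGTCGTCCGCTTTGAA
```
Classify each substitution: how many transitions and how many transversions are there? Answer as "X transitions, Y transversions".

0 transitions, 2 transversions

Mismatches (1-based):
base 15: A→T (purine→pyrimidine, transversion)
base 18: G→T (purine→pyrimidine, transversion)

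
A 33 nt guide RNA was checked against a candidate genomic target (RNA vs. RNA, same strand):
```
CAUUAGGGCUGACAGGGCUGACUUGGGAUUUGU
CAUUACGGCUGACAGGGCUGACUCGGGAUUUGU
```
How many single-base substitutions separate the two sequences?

2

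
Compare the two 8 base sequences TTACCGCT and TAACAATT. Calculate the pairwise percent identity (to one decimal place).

50.0%

4 positions differ (2, 5, 6, 7), so 4 of 8 match: 4/8 = 50%.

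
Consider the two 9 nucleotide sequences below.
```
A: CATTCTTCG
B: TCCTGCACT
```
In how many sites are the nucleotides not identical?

7

Comparing position by position, 7 sites differ: 1 (C/T), 2 (A/C), 3 (T/C), 5 (C/G), 6 (T/C), 7 (T/A), 9 (G/T).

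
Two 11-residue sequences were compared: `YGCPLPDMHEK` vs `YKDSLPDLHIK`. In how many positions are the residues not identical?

The sequences differ at positions 2, 3, 4, 8, 10 (1-based) — 5 in total.

5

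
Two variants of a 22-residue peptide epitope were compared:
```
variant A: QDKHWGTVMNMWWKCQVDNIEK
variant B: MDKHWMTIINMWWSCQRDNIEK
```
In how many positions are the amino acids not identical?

6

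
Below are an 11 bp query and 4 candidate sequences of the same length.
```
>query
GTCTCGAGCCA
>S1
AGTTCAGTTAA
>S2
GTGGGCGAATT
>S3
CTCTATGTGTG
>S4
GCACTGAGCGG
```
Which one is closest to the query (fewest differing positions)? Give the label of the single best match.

Hamming distances to query — S1: 8; S2: 9; S3: 8; S4: 6.
Smallest is S4 with 6 mismatches.

S4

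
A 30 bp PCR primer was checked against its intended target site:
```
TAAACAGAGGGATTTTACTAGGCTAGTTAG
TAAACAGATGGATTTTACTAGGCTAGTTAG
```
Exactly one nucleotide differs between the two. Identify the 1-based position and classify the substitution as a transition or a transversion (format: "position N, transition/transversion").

Position 9 changes G→T. G is a purine and T is a pyrimidine, so this is a transversion.

position 9, transversion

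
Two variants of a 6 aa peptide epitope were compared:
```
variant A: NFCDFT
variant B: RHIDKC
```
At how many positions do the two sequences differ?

The sequences differ at positions 1, 2, 3, 5, 6 (1-based) — 5 in total.

5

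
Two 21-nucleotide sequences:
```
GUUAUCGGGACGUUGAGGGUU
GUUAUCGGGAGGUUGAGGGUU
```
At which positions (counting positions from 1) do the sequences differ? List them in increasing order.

11

Scanning 1-based: 11: C/G.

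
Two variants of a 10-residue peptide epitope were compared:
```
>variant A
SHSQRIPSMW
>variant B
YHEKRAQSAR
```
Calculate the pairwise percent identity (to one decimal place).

30.0%

7 positions differ (1, 3, 4, 6, 7, 9, 10), so 3 of 10 match: 3/10 = 30%.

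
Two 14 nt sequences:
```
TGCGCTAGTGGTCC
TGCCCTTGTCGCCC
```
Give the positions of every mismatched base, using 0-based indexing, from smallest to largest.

3, 6, 9, 11

Scanning 0-based: 3: G/C; 6: A/T; 9: G/C; 11: T/C.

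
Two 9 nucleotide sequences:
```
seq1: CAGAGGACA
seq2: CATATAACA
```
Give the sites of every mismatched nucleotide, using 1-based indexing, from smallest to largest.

Differences at site 3 (G→T), site 5 (G→T), site 6 (G→A).

3, 5, 6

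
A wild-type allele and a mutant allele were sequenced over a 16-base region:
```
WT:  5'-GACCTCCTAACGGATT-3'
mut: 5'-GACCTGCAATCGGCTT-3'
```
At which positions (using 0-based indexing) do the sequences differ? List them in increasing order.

5, 7, 9, 13

Differences at position 5 (C→G), position 7 (T→A), position 9 (A→T), position 13 (A→C).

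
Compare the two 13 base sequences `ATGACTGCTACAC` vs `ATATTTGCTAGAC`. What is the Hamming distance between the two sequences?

4

Mismatches (1-based): site 3: G→A; site 4: A→T; site 5: C→T; site 11: C→G.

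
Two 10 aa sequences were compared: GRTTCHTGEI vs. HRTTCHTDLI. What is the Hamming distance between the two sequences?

3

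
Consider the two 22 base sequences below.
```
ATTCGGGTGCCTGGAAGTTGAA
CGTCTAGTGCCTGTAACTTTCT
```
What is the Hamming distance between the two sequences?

Comparing position by position, 9 sites differ: 1 (A/C), 2 (T/G), 5 (G/T), 6 (G/A), 14 (G/T), 17 (G/C), 20 (G/T), 21 (A/C), 22 (A/T).

9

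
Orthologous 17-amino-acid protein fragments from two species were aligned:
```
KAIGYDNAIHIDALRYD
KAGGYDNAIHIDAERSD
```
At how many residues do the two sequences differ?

3

Comparing position by position, 3 residues differ: 3 (I/G), 14 (L/E), 16 (Y/S).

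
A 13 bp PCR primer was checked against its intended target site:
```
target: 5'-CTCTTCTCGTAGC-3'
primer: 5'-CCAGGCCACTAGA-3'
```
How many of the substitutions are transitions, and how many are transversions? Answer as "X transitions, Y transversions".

2 transitions, 6 transversions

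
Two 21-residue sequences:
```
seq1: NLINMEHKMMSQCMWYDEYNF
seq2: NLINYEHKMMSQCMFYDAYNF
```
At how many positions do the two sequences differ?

3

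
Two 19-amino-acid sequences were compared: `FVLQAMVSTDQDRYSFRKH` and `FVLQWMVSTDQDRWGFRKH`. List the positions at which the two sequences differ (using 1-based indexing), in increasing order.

Differences at position 5 (A→W), position 14 (Y→W), position 15 (S→G).

5, 14, 15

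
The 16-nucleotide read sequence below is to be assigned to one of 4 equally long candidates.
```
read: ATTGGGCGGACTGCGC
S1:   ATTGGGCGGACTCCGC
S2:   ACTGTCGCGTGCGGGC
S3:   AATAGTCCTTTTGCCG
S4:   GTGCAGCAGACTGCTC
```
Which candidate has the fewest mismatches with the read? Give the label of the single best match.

S1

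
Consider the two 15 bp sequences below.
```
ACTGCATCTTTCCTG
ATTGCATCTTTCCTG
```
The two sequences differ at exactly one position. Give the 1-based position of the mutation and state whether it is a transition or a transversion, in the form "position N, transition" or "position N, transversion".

position 2, transition

Position 2 changes C→T. C is a pyrimidine and T is a pyrimidine, so this is a transition.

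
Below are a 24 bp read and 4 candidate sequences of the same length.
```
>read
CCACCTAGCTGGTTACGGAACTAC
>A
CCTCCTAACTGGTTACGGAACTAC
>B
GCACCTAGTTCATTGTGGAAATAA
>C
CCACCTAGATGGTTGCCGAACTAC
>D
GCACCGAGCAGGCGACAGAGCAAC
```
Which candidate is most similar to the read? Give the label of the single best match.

A

A differs at 2 positions; B differs at 8 positions; C differs at 3 positions; D differs at 8 positions. The closest is A.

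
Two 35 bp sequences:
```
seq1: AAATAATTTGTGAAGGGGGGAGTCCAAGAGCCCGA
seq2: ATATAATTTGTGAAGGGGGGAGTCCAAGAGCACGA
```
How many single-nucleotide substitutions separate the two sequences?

2

Mismatches (1-based): base 2: A→T; base 32: C→A.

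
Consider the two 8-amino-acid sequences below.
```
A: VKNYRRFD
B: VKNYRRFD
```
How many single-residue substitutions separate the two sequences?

No positions differ; the sequences are identical.

0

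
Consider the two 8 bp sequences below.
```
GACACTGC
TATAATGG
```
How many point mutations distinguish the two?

4

Comparing position by position, 4 bases differ: 1 (G/T), 3 (C/T), 5 (C/A), 8 (C/G).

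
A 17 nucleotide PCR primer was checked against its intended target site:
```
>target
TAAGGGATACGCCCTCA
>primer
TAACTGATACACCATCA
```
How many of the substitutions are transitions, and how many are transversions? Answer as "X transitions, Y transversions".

1 transition, 3 transversions

Transitions (purine↔purine or pyrimidine↔pyrimidine): 11 G→A.
Transversions (purine↔pyrimidine): 4 G→C, 5 G→T, 14 C→A.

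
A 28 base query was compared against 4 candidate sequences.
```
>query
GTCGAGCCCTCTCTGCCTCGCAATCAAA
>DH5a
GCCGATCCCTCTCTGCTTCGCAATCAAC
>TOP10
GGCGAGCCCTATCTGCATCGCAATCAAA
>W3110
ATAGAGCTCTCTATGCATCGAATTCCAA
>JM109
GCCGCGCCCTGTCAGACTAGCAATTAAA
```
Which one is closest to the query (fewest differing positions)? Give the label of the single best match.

TOP10

Hamming distances to query — DH5a: 4; TOP10: 3; W3110: 8; JM109: 7.
Smallest is TOP10 with 3 mismatches.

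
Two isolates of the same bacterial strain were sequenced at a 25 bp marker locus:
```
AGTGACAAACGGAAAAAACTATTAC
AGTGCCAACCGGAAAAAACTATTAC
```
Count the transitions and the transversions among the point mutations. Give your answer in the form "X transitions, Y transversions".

0 transitions, 2 transversions

Mismatches (1-based):
base 5: A→C (purine→pyrimidine, transversion)
base 9: A→C (purine→pyrimidine, transversion)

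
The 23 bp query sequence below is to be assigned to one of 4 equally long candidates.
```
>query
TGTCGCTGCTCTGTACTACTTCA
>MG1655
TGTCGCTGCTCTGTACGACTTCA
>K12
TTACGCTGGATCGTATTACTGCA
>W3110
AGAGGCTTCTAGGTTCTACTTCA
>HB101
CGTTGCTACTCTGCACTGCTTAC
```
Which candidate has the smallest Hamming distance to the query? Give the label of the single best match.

MG1655

MG1655 differs at 1 site; K12 differs at 8 sites; W3110 differs at 7 sites; HB101 differs at 7 sites. The closest is MG1655.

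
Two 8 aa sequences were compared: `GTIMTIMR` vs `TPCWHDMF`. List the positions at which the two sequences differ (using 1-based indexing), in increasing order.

1, 2, 3, 4, 5, 6, 8

Scanning 1-based: 1: G/T; 2: T/P; 3: I/C; 4: M/W; 5: T/H; 6: I/D; 8: R/F.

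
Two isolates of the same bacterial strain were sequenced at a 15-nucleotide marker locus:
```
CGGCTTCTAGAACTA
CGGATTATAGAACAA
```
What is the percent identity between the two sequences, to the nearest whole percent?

80%

Mismatches at positions 4, 7, 14 (1-based): 3 of 15.
Identical positions: 12/15 = 80% → 80%.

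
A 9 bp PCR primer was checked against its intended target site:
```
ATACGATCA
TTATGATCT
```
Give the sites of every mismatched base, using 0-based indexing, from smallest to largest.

Differences at site 0 (A→T), site 3 (C→T), site 8 (A→T).

0, 3, 8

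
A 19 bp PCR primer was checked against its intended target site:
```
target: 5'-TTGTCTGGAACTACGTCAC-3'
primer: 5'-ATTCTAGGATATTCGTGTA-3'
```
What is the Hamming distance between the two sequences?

11

Comparing position by position, 11 positions differ: 1 (T/A), 3 (G/T), 4 (T/C), 5 (C/T), 6 (T/A), 10 (A/T), 11 (C/A), 13 (A/T), 17 (C/G), 18 (A/T), 19 (C/A).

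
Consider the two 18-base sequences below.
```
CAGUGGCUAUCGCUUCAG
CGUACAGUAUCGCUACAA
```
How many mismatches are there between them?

8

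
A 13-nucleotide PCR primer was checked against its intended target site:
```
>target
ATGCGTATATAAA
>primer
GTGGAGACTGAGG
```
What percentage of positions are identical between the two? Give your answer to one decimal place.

9 positions differ (1, 4, 5, 6, 8, 9, 10, 12, 13), so 4 of 13 match: 4/13 = 30.77%.

30.8%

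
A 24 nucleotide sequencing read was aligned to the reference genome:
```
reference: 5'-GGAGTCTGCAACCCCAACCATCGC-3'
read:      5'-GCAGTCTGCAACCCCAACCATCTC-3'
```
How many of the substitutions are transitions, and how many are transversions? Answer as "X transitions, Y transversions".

Mismatches (1-based):
site 2: G→C (purine→pyrimidine, transversion)
site 23: G→T (purine→pyrimidine, transversion)

0 transitions, 2 transversions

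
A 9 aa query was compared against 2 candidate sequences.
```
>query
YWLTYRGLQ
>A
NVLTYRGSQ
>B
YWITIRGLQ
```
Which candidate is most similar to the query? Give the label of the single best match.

B

A differs at 3 residues; B differs at 2 residues. The closest is B.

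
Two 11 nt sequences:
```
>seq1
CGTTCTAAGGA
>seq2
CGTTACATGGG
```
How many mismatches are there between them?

Comparing position by position, 4 sites differ: 5 (C/A), 6 (T/C), 8 (A/T), 11 (A/G).

4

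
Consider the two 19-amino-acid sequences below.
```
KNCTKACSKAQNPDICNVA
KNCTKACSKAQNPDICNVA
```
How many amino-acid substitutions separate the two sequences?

No positions differ; the sequences are identical.

0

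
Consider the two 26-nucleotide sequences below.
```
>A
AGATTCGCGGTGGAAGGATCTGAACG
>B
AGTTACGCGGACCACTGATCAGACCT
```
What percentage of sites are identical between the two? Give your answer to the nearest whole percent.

Mismatches at positions 3, 5, 11, 12, 13, 15, 16, 21, 24, 26 (1-based): 10 of 26.
Identical positions: 16/26 = 61.54% → 62%.

62%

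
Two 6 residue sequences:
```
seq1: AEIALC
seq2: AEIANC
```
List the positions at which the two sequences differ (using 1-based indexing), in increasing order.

5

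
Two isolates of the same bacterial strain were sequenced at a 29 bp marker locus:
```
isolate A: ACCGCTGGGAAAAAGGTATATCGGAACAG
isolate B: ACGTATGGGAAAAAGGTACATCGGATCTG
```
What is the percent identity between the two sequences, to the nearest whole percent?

Mismatches at positions 3, 4, 5, 19, 26, 28 (1-based): 6 of 29.
Identical positions: 23/29 = 79.31% → 79%.

79%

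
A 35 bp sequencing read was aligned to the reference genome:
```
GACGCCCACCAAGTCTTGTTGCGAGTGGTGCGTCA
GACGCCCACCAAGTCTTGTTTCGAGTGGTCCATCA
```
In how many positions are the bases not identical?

3

The sequences differ at positions 21, 30, 32 (1-based) — 3 in total.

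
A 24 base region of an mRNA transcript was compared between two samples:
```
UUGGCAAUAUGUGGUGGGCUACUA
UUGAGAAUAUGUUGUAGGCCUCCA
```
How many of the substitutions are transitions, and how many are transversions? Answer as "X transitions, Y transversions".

4 transitions, 3 transversions

Transitions (purine↔purine or pyrimidine↔pyrimidine): 4 G→A, 16 G→A, 20 U→C, 23 U→C.
Transversions (purine↔pyrimidine): 5 C→G, 13 G→U, 21 A→U.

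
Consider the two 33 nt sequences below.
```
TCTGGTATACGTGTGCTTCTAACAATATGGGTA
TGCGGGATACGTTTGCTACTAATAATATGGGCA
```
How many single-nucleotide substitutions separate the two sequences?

7

Comparing position by position, 7 positions differ: 2 (C/G), 3 (T/C), 6 (T/G), 13 (G/T), 18 (T/A), 23 (C/T), 32 (T/C).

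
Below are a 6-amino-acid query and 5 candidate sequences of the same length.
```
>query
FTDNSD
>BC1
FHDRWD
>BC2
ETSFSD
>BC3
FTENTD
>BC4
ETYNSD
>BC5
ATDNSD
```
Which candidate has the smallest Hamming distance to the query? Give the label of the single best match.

BC5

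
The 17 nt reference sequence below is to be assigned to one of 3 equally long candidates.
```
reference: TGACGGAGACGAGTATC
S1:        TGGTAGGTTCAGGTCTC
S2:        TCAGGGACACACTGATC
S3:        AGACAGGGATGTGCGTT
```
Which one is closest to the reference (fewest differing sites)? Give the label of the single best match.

S2

S1 differs at 9 sites; S2 differs at 7 sites; S3 differs at 8 sites. The closest is S2.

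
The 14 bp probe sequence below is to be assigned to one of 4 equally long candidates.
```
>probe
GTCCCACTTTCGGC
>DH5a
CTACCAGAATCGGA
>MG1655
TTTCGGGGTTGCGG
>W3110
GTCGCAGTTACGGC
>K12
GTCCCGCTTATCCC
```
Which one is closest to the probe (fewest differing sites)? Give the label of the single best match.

DH5a differs at 6 sites; MG1655 differs at 9 sites; W3110 differs at 3 sites; K12 differs at 5 sites. The closest is W3110.

W3110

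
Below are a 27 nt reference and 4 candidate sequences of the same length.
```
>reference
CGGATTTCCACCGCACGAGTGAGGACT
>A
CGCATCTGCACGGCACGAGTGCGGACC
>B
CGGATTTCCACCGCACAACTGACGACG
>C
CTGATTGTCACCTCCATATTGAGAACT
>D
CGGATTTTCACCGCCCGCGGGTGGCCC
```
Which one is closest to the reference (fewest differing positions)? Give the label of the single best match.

A differs at 6 positions; B differs at 4 positions; C differs at 9 positions; D differs at 7 positions. The closest is B.

B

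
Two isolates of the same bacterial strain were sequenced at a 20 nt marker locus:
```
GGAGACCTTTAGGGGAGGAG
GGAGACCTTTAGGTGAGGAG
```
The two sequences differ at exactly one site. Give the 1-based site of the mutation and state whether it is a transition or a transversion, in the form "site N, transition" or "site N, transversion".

site 14, transversion

Site 14 changes G→T. G is a purine and T is a pyrimidine, so this is a transversion.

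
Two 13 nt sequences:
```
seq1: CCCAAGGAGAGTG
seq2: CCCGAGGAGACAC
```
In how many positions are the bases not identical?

Mismatches (1-based): position 4: A→G; position 11: G→C; position 12: T→A; position 13: G→C.

4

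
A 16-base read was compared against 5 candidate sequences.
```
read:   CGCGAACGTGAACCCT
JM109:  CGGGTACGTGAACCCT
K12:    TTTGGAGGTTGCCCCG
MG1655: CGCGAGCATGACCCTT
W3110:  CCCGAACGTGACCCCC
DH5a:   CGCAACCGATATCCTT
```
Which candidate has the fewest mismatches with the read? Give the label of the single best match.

JM109 differs at 2 bases; K12 differs at 9 bases; MG1655 differs at 4 bases; W3110 differs at 3 bases; DH5a differs at 6 bases. The closest is JM109.

JM109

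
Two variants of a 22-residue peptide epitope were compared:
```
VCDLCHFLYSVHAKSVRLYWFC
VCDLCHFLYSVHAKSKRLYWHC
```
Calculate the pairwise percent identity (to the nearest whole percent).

Mismatches at positions 16, 21 (1-based): 2 of 22.
Identical positions: 20/22 = 90.91% → 91%.

91%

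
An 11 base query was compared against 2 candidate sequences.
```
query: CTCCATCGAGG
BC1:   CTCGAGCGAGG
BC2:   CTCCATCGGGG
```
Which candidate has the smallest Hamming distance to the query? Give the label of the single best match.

BC2

Hamming distances to query — BC1: 2; BC2: 1.
Smallest is BC2 with 1 mismatch.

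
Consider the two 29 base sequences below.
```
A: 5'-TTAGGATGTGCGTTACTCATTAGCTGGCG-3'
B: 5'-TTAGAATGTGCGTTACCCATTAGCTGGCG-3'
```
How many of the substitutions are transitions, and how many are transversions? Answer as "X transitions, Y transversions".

Transitions (purine↔purine or pyrimidine↔pyrimidine): 5 G→A, 17 T→C.
Transversions (purine↔pyrimidine): none.

2 transitions, 0 transversions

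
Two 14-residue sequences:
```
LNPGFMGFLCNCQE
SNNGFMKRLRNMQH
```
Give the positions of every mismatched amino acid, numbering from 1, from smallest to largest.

1, 3, 7, 8, 10, 12, 14

Scanning 1-based: 1: L/S; 3: P/N; 7: G/K; 8: F/R; 10: C/R; 12: C/M; 14: E/H.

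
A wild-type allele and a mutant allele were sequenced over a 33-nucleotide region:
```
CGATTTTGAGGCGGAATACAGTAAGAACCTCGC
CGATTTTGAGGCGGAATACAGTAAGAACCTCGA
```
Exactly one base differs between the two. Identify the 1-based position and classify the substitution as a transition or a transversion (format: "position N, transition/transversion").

position 33, transversion

Position 33 changes C→A. C is a pyrimidine and A is a purine, so this is a transversion.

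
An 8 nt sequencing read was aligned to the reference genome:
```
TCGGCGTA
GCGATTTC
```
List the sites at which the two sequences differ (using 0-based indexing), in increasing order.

Scanning 0-based: 0: T/G; 3: G/A; 4: C/T; 5: G/T; 7: A/C.

0, 3, 4, 5, 7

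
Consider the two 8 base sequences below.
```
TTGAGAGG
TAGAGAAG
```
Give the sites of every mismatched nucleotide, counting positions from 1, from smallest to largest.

2, 7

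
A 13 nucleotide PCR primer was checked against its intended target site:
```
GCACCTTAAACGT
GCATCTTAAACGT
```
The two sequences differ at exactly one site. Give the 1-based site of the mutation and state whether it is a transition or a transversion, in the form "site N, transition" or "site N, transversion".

The sequences differ only at site 4: C→T (pyrimidine→pyrimidine), a transition.

site 4, transition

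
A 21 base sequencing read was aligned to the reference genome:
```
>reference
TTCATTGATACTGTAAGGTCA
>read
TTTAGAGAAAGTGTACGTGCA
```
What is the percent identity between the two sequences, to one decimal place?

61.9%

Mismatches at positions 3, 5, 6, 9, 11, 16, 18, 19 (1-based): 8 of 21.
Identical positions: 13/21 = 61.9% → 61.9%.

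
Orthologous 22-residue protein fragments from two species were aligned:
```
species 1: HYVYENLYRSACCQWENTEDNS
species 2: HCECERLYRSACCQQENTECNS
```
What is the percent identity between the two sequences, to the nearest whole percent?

Mismatches at positions 2, 3, 4, 6, 15, 20 (1-based): 6 of 22.
Identical positions: 16/22 = 72.73% → 73%.

73%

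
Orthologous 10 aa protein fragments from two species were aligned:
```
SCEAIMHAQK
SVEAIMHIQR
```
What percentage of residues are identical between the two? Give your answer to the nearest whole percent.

Mismatches at positions 2, 8, 10 (1-based): 3 of 10.
Identical positions: 7/10 = 70% → 70%.

70%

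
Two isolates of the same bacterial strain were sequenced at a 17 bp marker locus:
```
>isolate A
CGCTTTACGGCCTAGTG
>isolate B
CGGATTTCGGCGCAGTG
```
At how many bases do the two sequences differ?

5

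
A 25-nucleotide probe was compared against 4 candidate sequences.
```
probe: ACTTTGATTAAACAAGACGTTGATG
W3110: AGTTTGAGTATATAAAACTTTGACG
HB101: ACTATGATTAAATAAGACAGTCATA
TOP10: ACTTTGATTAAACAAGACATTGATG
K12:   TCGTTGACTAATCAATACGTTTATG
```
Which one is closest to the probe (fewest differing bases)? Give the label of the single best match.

W3110 differs at 7 bases; HB101 differs at 6 bases; TOP10 differs at 1 base; K12 differs at 6 bases. The closest is TOP10.

TOP10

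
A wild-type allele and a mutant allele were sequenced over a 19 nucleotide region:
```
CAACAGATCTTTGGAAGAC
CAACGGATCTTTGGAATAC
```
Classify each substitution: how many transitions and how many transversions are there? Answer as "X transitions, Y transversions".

1 transition, 1 transversion

Transitions (purine↔purine or pyrimidine↔pyrimidine): 5 A→G.
Transversions (purine↔pyrimidine): 17 G→T.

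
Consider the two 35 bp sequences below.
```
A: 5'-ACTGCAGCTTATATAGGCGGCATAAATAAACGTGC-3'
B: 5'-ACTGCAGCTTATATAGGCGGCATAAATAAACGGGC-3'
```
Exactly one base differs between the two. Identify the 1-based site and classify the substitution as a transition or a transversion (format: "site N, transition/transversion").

The sequences differ only at site 33: T→G (pyrimidine→purine), a transversion.

site 33, transversion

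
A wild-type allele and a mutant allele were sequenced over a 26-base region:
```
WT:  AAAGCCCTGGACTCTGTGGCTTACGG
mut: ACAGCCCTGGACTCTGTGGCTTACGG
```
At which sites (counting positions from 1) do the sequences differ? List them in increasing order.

2

Differences at site 2 (A→C).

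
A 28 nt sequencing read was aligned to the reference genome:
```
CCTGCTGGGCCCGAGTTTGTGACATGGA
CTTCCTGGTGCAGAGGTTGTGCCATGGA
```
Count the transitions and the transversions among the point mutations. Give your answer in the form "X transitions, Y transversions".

Mismatches (1-based):
site 2: C→T (pyrimidine→pyrimidine, transition)
site 4: G→C (purine→pyrimidine, transversion)
site 9: G→T (purine→pyrimidine, transversion)
site 10: C→G (pyrimidine→purine, transversion)
site 12: C→A (pyrimidine→purine, transversion)
site 16: T→G (pyrimidine→purine, transversion)
site 22: A→C (purine→pyrimidine, transversion)

1 transition, 6 transversions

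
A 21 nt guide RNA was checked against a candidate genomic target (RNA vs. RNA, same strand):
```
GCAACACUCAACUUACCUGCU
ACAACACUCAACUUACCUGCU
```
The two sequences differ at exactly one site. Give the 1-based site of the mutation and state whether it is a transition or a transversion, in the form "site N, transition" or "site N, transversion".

site 1, transition

Site 1 changes G→A. G is a purine and A is a purine, so this is a transition.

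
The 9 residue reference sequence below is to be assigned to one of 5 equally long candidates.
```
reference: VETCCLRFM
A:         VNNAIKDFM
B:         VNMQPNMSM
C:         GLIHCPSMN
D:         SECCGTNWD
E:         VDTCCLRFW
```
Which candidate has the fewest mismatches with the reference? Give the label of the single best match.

E

A differs at 6 positions; B differs at 7 positions; C differs at 8 positions; D differs at 7 positions; E differs at 2 positions. The closest is E.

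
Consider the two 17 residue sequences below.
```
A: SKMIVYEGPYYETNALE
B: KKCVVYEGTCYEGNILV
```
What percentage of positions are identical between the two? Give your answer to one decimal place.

52.9%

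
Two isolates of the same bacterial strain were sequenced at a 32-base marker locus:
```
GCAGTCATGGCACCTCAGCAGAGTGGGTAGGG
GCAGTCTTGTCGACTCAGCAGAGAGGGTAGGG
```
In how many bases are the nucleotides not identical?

The sequences differ at bases 7, 10, 12, 13, 24 (1-based) — 5 in total.

5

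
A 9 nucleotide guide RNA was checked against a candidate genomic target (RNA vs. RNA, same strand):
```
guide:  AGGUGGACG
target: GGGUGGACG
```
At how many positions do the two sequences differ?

Comparing position by position, 1 position differs: 1 (A/G).

1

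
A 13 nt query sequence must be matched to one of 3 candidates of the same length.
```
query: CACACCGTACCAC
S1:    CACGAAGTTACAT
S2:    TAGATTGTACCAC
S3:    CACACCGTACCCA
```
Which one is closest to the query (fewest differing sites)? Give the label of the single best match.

S1 differs at 6 sites; S2 differs at 4 sites; S3 differs at 2 sites. The closest is S3.

S3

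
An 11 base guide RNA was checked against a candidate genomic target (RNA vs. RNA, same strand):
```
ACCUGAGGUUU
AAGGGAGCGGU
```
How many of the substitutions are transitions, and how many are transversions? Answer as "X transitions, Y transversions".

0 transitions, 6 transversions

Transitions (purine↔purine or pyrimidine↔pyrimidine): none.
Transversions (purine↔pyrimidine): 2 C→A, 3 C→G, 4 U→G, 8 G→C, 9 U→G, 10 U→G.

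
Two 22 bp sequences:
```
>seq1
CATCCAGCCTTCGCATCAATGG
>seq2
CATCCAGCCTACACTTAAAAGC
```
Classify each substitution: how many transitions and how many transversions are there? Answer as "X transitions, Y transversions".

Mismatches (1-based):
position 11: T→A (pyrimidine→purine, transversion)
position 13: G→A (purine→purine, transition)
position 15: A→T (purine→pyrimidine, transversion)
position 17: C→A (pyrimidine→purine, transversion)
position 20: T→A (pyrimidine→purine, transversion)
position 22: G→C (purine→pyrimidine, transversion)

1 transition, 5 transversions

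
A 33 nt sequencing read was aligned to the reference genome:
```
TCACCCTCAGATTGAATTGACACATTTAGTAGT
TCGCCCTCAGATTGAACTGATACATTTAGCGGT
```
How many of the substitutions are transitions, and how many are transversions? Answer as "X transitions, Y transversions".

Mismatches (1-based):
base 3: A→G (purine→purine, transition)
base 17: T→C (pyrimidine→pyrimidine, transition)
base 21: C→T (pyrimidine→pyrimidine, transition)
base 30: T→C (pyrimidine→pyrimidine, transition)
base 31: A→G (purine→purine, transition)

5 transitions, 0 transversions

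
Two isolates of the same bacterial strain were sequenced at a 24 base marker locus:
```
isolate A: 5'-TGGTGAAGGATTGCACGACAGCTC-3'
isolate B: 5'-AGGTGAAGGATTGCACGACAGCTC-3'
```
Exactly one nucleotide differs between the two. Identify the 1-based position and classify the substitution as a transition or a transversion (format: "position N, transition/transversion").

Position 1 changes T→A. T is a pyrimidine and A is a purine, so this is a transversion.

position 1, transversion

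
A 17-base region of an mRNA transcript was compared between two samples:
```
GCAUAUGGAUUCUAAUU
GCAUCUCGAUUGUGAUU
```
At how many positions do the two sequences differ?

The sequences differ at positions 5, 7, 12, 14 (1-based) — 4 in total.

4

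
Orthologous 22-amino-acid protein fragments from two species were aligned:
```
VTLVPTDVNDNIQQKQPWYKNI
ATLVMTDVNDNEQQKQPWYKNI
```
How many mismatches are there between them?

3

Comparing position by position, 3 positions differ: 1 (V/A), 5 (P/M), 12 (I/E).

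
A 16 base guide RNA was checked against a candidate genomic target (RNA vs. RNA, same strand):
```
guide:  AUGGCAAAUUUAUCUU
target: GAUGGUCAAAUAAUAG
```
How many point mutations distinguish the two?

Comparing position by position, 12 bases differ: 1 (A/G), 2 (U/A), 3 (G/U), 5 (C/G), 6 (A/U), 7 (A/C), 9 (U/A), 10 (U/A), 13 (U/A), 14 (C/U), 15 (U/A), 16 (U/G).

12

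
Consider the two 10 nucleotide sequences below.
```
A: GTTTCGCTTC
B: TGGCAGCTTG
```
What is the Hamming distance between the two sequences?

6

The sequences differ at sites 1, 2, 3, 4, 5, 10 (1-based) — 6 in total.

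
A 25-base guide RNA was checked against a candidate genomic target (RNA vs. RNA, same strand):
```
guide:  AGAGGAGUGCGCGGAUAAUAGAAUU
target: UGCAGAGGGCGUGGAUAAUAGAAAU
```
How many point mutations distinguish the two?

6

Mismatches (1-based): site 1: A→U; site 3: A→C; site 4: G→A; site 8: U→G; site 12: C→U; site 24: U→A.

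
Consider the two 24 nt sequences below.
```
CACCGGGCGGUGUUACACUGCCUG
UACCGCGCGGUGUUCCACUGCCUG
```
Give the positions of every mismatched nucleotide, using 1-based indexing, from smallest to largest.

1, 6, 15

Differences at position 1 (C→U), position 6 (G→C), position 15 (A→C).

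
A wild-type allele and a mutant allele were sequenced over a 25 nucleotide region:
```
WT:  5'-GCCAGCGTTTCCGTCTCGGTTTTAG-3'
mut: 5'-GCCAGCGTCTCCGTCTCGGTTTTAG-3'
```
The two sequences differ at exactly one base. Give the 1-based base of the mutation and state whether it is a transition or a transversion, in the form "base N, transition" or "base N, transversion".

base 9, transition

The sequences differ only at base 9: T→C (pyrimidine→pyrimidine), a transition.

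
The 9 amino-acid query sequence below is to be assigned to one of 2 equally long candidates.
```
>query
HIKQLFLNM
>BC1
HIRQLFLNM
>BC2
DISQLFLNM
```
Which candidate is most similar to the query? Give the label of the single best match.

BC1

Hamming distances to query — BC1: 1; BC2: 2.
Smallest is BC1 with 1 mismatch.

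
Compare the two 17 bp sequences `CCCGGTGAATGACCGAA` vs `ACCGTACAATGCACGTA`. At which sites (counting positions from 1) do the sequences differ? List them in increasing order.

1, 5, 6, 7, 12, 13, 16

Scanning 1-based: 1: C/A; 5: G/T; 6: T/A; 7: G/C; 12: A/C; 13: C/A; 16: A/T.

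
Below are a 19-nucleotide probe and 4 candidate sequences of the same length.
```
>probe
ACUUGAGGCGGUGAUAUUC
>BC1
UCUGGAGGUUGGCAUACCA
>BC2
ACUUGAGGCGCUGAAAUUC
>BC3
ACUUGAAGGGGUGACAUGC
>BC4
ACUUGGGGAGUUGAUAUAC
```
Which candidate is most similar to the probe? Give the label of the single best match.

BC1 differs at 9 bases; BC2 differs at 2 bases; BC3 differs at 4 bases; BC4 differs at 4 bases. The closest is BC2.

BC2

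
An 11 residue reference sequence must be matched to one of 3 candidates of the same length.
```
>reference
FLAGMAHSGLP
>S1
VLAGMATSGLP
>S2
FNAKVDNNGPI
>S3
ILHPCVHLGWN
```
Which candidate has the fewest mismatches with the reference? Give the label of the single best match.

S1

Hamming distances to reference — S1: 2; S2: 8; S3: 8.
Smallest is S1 with 2 mismatches.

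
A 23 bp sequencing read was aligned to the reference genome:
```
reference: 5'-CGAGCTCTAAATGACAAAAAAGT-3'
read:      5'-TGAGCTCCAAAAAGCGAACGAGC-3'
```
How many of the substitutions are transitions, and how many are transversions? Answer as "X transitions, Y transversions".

7 transitions, 2 transversions

Transitions (purine↔purine or pyrimidine↔pyrimidine): 1 C→T, 8 T→C, 13 G→A, 14 A→G, 16 A→G, 20 A→G, 23 T→C.
Transversions (purine↔pyrimidine): 12 T→A, 19 A→C.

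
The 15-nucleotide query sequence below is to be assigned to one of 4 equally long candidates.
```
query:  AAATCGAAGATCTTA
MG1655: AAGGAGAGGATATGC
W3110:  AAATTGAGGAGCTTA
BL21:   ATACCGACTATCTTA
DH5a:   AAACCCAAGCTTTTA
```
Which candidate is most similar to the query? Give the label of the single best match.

W3110

Hamming distances to query — MG1655: 7; W3110: 3; BL21: 4; DH5a: 4.
Smallest is W3110 with 3 mismatches.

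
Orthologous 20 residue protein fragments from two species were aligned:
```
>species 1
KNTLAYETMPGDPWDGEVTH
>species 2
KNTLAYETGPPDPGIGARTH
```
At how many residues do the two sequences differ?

6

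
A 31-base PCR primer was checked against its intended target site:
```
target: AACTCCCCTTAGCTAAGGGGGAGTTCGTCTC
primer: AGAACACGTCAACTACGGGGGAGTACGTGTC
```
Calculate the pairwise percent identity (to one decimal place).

67.7%

Mismatches at positions 2, 3, 4, 6, 8, 10, 12, 16, 25, 29 (1-based): 10 of 31.
Identical positions: 21/31 = 67.74% → 67.7%.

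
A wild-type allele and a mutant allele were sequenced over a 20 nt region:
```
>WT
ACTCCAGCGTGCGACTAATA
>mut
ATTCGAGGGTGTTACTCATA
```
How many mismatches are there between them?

6

The sequences differ at positions 2, 5, 8, 12, 13, 17 (1-based) — 6 in total.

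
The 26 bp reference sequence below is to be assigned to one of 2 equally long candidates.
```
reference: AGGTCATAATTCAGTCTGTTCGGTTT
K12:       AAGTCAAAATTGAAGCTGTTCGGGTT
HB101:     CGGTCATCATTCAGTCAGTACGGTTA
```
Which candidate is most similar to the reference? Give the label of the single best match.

HB101

K12 differs at 6 sites; HB101 differs at 5 sites. The closest is HB101.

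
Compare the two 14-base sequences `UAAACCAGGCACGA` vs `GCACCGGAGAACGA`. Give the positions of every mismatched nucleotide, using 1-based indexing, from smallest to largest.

Differences at position 1 (U→G), position 2 (A→C), position 4 (A→C), position 6 (C→G), position 7 (A→G), position 8 (G→A), position 10 (C→A).

1, 2, 4, 6, 7, 8, 10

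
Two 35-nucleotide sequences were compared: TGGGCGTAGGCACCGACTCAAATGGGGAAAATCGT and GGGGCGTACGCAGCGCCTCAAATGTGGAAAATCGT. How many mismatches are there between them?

Comparing position by position, 5 sites differ: 1 (T/G), 9 (G/C), 13 (C/G), 16 (A/C), 25 (G/T).

5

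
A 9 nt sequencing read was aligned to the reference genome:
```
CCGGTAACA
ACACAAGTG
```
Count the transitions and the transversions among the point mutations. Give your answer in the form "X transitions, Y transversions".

4 transitions, 3 transversions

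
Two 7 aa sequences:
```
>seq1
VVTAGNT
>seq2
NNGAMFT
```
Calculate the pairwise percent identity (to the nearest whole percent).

Mismatches at positions 1, 2, 3, 5, 6 (1-based): 5 of 7.
Identical positions: 2/7 = 28.57% → 29%.

29%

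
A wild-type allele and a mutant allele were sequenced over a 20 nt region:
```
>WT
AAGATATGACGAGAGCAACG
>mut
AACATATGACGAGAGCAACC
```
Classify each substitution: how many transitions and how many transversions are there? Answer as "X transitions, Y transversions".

Mismatches (1-based):
position 3: G→C (purine→pyrimidine, transversion)
position 20: G→C (purine→pyrimidine, transversion)

0 transitions, 2 transversions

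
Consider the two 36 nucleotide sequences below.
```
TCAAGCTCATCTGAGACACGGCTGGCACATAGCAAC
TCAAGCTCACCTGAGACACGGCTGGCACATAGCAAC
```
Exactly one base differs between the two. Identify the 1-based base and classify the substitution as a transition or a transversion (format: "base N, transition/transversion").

base 10, transition

The sequences differ only at base 10: T→C (pyrimidine→pyrimidine), a transition.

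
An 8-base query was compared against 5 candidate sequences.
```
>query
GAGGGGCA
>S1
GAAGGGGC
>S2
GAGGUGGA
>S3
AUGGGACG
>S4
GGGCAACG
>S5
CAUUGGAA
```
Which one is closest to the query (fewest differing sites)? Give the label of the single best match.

S2

Hamming distances to query — S1: 3; S2: 2; S3: 4; S4: 5; S5: 4.
Smallest is S2 with 2 mismatches.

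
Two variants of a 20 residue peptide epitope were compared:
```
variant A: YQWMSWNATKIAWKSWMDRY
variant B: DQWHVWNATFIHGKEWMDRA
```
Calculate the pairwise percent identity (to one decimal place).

60.0%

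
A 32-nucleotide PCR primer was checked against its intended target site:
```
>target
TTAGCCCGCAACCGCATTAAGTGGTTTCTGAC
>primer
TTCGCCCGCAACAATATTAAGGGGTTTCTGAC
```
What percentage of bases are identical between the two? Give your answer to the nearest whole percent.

Mismatches at positions 3, 13, 14, 15, 22 (1-based): 5 of 32.
Identical positions: 27/32 = 84.38% → 84%.

84%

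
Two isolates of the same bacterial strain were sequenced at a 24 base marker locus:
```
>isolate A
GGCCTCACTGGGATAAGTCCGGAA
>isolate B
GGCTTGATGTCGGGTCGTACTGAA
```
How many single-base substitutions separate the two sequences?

Comparing position by position, 12 positions differ: 4 (C/T), 6 (C/G), 8 (C/T), 9 (T/G), 10 (G/T), 11 (G/C), 13 (A/G), 14 (T/G), 15 (A/T), 16 (A/C), 19 (C/A), 21 (G/T).

12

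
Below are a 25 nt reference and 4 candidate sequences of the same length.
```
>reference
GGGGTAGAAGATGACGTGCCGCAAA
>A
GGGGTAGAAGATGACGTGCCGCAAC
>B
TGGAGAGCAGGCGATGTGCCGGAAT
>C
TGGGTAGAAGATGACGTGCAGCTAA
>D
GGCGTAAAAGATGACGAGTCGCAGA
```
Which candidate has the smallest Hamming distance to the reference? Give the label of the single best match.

A differs at 1 site; B differs at 9 sites; C differs at 3 sites; D differs at 5 sites. The closest is A.

A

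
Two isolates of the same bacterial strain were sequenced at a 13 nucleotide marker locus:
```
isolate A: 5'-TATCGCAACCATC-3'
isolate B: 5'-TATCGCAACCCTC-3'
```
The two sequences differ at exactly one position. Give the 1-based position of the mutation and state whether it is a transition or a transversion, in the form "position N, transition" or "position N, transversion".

position 11, transversion

Position 11 changes A→C. A is a purine and C is a pyrimidine, so this is a transversion.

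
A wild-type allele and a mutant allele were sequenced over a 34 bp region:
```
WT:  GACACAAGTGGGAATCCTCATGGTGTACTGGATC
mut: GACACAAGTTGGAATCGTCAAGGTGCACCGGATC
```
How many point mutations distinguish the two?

5

Comparing position by position, 5 sites differ: 10 (G/T), 17 (C/G), 21 (T/A), 26 (T/C), 29 (T/C).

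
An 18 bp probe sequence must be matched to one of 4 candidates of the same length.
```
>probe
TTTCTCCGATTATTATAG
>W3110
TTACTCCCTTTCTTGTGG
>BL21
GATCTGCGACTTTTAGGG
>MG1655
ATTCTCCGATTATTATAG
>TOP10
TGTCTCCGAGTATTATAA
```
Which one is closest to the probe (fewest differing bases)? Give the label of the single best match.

W3110 differs at 6 bases; BL21 differs at 7 bases; MG1655 differs at 1 base; TOP10 differs at 3 bases. The closest is MG1655.

MG1655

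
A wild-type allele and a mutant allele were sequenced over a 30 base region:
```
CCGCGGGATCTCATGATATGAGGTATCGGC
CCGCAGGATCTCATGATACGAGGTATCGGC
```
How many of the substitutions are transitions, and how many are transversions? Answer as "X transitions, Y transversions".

2 transitions, 0 transversions

Transitions (purine↔purine or pyrimidine↔pyrimidine): 5 G→A, 19 T→C.
Transversions (purine↔pyrimidine): none.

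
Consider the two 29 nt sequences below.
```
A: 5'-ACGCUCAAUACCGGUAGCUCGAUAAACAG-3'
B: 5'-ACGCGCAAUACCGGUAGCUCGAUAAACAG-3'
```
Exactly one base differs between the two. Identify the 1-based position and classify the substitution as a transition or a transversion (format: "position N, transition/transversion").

position 5, transversion

The sequences differ only at position 5: U→G (pyrimidine→purine), a transversion.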